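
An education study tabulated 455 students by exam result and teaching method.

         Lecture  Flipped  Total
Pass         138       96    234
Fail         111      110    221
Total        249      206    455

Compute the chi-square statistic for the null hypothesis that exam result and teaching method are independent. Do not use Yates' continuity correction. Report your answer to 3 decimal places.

3.511

Grand total N = 455.
Expected counts (row total × column total / N):
  Pass, Lecture: 234×249/455 = 128.0571
  Pass, Flipped: 234×206/455 = 105.9429
  Fail, Lecture: 221×249/455 = 120.9429
  Fail, Flipped: 221×206/455 = 100.0571
Contributions (O − E)²/E:
  (138 − 128.0571)²/128.0571 = 0.7720
  (96 − 105.9429)²/105.9429 = 0.9332
  (111 − 120.9429)²/120.9429 = 0.8174
  (110 − 100.0571)²/100.0571 = 0.9880
χ² = 0.7720 + 0.9332 + 0.8174 + 0.9880 = 3.511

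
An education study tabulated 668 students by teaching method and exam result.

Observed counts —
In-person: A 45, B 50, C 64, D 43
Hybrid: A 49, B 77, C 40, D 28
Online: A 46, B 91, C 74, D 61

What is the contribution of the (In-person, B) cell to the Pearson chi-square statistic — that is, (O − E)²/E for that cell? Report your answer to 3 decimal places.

Row total (In-person) = 202; column total (B) = 218; N = 668.
Expected count E = 202 × 218 / 668 = 65.9222.
Contribution = (O − E)²/E = (50 − 65.9222)² / 65.9222 = 3.846.

3.846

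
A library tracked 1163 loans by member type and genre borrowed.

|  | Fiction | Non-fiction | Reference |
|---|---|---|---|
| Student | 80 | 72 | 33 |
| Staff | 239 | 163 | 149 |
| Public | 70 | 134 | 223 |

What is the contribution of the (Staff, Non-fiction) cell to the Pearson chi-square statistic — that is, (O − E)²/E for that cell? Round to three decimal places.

0.800

Row total (Staff) = 551; column total (Non-fiction) = 369; N = 1163.
Expected count E = 551 × 369 / 1163 = 174.822872.
Contribution = (O − E)²/E = (163 − 174.822872)² / 174.822872 = 0.800.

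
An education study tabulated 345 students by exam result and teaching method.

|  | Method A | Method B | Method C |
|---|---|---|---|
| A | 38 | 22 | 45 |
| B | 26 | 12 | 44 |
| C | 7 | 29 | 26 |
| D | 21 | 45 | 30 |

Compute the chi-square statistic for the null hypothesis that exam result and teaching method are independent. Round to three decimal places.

Row totals: 105, 82, 62, 96. Column totals: 92, 108, 145. Grand total N = 345.
Expected counts (row total × column total / N):
  A, Method A: 105×92/345 = 28.0000
  A, Method B: 105×108/345 = 32.8696
  A, Method C: 105×145/345 = 44.1304
  B, Method A: 82×92/345 = 21.8667
  B, Method B: 82×108/345 = 25.6696
  B, Method C: 82×145/345 = 34.4638
  C, Method A: 62×92/345 = 16.5333
  C, Method B: 62×108/345 = 19.4087
  C, Method C: 62×145/345 = 26.0580
  D, Method A: 96×92/345 = 25.6000
  D, Method B: 96×108/345 = 30.0522
  D, Method C: 96×145/345 = 40.3478
Contributions (O − E)²/E:
  (38 − 28.0000)²/28.0000 = 3.5714
  (22 − 32.8696)²/32.8696 = 3.5945
  (45 − 44.1304)²/44.1304 = 0.0171
  (26 − 21.8667)²/21.8667 = 0.7813
  (12 − 25.6696)²/25.6696 = 7.2793
  (44 − 34.4638)²/34.4638 = 2.6387
  (7 − 16.5333)²/16.5333 = 5.4970
  (29 − 19.4087)²/19.4087 = 4.7398
  (26 − 26.0580)²/26.0580 = 0.0001
  (21 − 25.6000)²/25.6000 = 0.8266
  (45 − 30.0522)²/30.0522 = 7.4350
  (30 − 40.3478)²/40.3478 = 2.6538
χ² = 3.5714 + 3.5945 + 0.0171 + 0.7813 + 7.2793 + 2.6387 + 5.4970 + 4.7398 + 0.0001 + 0.8266 + 7.4350 + 2.6538 = 39.035

39.035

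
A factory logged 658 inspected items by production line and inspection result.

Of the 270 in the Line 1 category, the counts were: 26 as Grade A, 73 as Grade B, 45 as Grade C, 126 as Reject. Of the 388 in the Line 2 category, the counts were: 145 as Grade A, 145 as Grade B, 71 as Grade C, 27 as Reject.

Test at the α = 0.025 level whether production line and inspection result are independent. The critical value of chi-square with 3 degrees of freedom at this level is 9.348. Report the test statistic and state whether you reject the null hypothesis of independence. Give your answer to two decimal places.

160.48; reject H₀

Row totals: 270, 388. Column totals: 171, 218, 116, 153. Grand total N = 658.
Expected counts (row total × column total / N):
  Line 1, Grade A: 270×171/658 = 70.167
  Line 1, Grade B: 270×218/658 = 89.453
  Line 1, Grade C: 270×116/658 = 47.599
  Line 1, Reject: 270×153/658 = 62.781
  Line 2, Grade A: 388×171/658 = 100.833
  Line 2, Grade B: 388×218/658 = 128.547
  Line 2, Grade C: 388×116/658 = 68.401
  Line 2, Reject: 388×153/658 = 90.219
Contributions (O − E)²/E:
  (26 − 70.167)²/70.167 = 27.8012
  (73 − 89.453)²/89.453 = 3.0262
  (45 − 47.599)²/47.599 = 0.1419
  (126 − 62.781)²/62.781 = 63.6601
  (145 − 100.833)²/100.833 = 19.3461
  (145 − 128.547)²/128.547 = 2.1059
  (71 − 68.401)²/68.401 = 0.0988
  (27 − 90.219)²/90.219 = 44.2993
χ² = 27.8012 + 3.0262 + 0.1419 + 63.6601 + 19.3461 + 2.1059 + 0.0988 + 44.2993 = 160.48
df = (2−1)(4−1) = 3. Since 160.48 > 9.348, reject the null hypothesis of independence at α = 0.025.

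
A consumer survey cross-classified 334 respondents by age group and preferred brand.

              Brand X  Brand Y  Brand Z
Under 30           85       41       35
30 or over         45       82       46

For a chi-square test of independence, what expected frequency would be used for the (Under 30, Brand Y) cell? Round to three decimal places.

Row total (Under 30) = 161; column total (Brand Y) = 123; grand total N = 334.
Expected count = (row total × column total) / N = 161 × 123 / 334 = 59.290.

59.290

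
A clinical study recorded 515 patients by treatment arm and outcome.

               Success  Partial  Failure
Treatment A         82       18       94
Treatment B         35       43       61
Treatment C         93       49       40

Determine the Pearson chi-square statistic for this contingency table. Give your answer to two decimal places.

Row totals: 194, 139, 182. Column totals: 210, 110, 195. Grand total N = 515.
Expected counts (row total × column total / N):
  Treatment A, Success: 194×210/515 = 79.107
  Treatment A, Partial: 194×110/515 = 41.437
  Treatment A, Failure: 194×195/515 = 73.456
  Treatment B, Success: 139×210/515 = 56.680
  Treatment B, Partial: 139×110/515 = 29.689
  Treatment B, Failure: 139×195/515 = 52.631
  Treatment C, Success: 182×210/515 = 74.214
  Treatment C, Partial: 182×110/515 = 38.874
  Treatment C, Failure: 182×195/515 = 68.913
Contributions (O − E)²/E:
  (82 − 79.107)²/79.107 = 0.1058
  (18 − 41.437)²/41.437 = 13.2561
  (94 − 73.456)²/73.456 = 5.7457
  (35 − 56.680)²/56.680 = 8.2926
  (43 − 29.689)²/29.689 = 5.9680
  (61 − 52.631)²/52.631 = 1.3308
  (93 − 74.214)²/74.214 = 4.7554
  (49 − 38.874)²/38.874 = 2.6376
  (40 − 68.913)²/68.913 = 12.1307
χ² = 0.1058 + 13.2561 + 5.7457 + 8.2926 + 5.9680 + 1.3308 + 4.7554 + 2.6376 + 12.1307 = 54.22

54.22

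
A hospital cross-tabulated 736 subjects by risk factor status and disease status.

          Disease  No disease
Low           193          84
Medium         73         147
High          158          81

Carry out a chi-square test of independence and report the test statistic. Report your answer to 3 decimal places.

77.338

Row totals: 277, 220, 239. Column totals: 424, 312. Grand total N = 736.
Expected counts (row total × column total / N):
  Low, Disease: 277×424/736 = 159.57609
  Low, No disease: 277×312/736 = 117.42391
  Medium, Disease: 220×424/736 = 126.73913
  Medium, No disease: 220×312/736 = 93.26087
  High, Disease: 239×424/736 = 137.68478
  High, No disease: 239×312/736 = 101.31522
Contributions (O − E)²/E:
  (193 − 159.57609)²/159.57609 = 7.0008
  (84 − 117.42391)²/117.42391 = 9.5139
  (73 − 126.73913)²/126.73913 = 22.7861
  (147 − 93.26087)²/93.26087 = 30.9658
  (158 − 137.68478)²/137.68478 = 2.9975
  (81 − 101.31522)²/101.31522 = 4.0735
χ² = 7.0008 + 9.5139 + 22.7861 + 30.9658 + 2.9975 + 4.0735 = 77.338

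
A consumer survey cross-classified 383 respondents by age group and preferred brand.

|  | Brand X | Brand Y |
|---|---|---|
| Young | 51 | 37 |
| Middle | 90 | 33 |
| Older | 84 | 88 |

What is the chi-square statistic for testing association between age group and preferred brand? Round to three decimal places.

Row totals: 88, 123, 172. Column totals: 225, 158. Grand total N = 383.
Expected counts (row total × column total / N):
  Young, Brand X: 88×225/383 = 51.6971
  Young, Brand Y: 88×158/383 = 36.3029
  Middle, Brand X: 123×225/383 = 72.2585
  Middle, Brand Y: 123×158/383 = 50.7415
  Older, Brand X: 172×225/383 = 101.0444
  Older, Brand Y: 172×158/383 = 70.9556
Contributions (O − E)²/E:
  (51 − 51.6971)²/51.6971 = 0.0094
  (37 − 36.3029)²/36.3029 = 0.0134
  (90 − 72.2585)²/72.2585 = 4.3560
  (33 − 50.7415)²/50.7415 = 6.2032
  (84 − 101.0444)²/101.0444 = 2.8751
  (88 − 70.9556)²/70.9556 = 4.0943
χ² = 0.0094 + 0.0134 + 4.3560 + 6.2032 + 2.8751 + 4.0943 = 17.551

17.551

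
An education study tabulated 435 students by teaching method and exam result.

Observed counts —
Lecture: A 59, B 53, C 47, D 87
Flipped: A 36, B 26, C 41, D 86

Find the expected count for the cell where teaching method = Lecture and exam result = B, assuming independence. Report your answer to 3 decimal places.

Row total (Lecture) = 246; column total (B) = 79; grand total N = 435.
Expected count = (row total × column total) / N = 246 × 79 / 435 = 44.676.

44.676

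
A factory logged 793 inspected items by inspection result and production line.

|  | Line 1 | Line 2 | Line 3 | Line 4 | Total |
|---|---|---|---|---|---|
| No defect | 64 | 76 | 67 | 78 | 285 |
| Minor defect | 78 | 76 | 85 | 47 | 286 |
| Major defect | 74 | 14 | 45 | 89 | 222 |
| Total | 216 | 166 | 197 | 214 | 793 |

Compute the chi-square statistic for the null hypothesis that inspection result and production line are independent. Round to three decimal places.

67.686

Grand total N = 793.
Expected counts (row total × column total / N):
  No defect, Line 1: 285×216/793 = 77.6293
  No defect, Line 2: 285×166/793 = 59.6595
  No defect, Line 3: 285×197/793 = 70.8008
  No defect, Line 4: 285×214/793 = 76.9105
  Minor defect, Line 1: 286×216/793 = 77.9016
  Minor defect, Line 2: 286×166/793 = 59.8689
  Minor defect, Line 3: 286×197/793 = 71.0492
  Minor defect, Line 4: 286×214/793 = 77.1803
  Major defect, Line 1: 222×216/793 = 60.4691
  Major defect, Line 2: 222×166/793 = 46.4716
  Major defect, Line 3: 222×197/793 = 55.1501
  Major defect, Line 4: 222×214/793 = 59.9092
Contributions (O − E)²/E:
  (64 − 77.6293)²/77.6293 = 2.3929
  (76 − 59.6595)²/59.6595 = 4.4756
  (67 − 70.8008)²/70.8008 = 0.2040
  (78 − 76.9105)²/76.9105 = 0.0154
  (78 − 77.9016)²/77.9016 = 0.0001
  (76 − 59.8689)²/59.8689 = 4.3464
  (85 − 71.0492)²/71.0492 = 2.7393
  (47 − 77.1803)²/77.1803 = 11.8016
  (74 − 60.4691)²/60.4691 = 3.0277
  (14 − 46.4716)²/46.4716 = 22.6892
  (45 − 55.1501)²/55.1501 = 1.8681
  (89 − 59.9092)²/59.9092 = 14.1260
χ² = 2.3929 + 4.4756 + 0.2040 + 0.0154 + 0.0001 + 4.3464 + 2.7393 + 11.8016 + 3.0277 + 22.6892 + 1.8681 + 14.1260 = 67.686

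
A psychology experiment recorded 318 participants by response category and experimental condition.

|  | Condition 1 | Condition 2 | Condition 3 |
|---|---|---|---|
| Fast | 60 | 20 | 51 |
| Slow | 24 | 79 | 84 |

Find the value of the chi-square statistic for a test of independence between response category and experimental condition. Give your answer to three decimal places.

50.357

Row totals: 131, 187. Column totals: 84, 99, 135. Grand total N = 318.
Expected counts (row total × column total / N):
  Fast, Condition 1: 131×84/318 = 34.6038
  Fast, Condition 2: 131×99/318 = 40.7830
  Fast, Condition 3: 131×135/318 = 55.6132
  Slow, Condition 1: 187×84/318 = 49.3962
  Slow, Condition 2: 187×99/318 = 58.2170
  Slow, Condition 3: 187×135/318 = 79.3868
Contributions (O − E)²/E:
  (60 − 34.6038)²/34.6038 = 18.6386
  (20 − 40.7830)²/40.7830 = 10.5910
  (51 − 55.6132)²/55.6132 = 0.3827
  (24 − 49.3962)²/49.3962 = 13.0570
  (79 − 58.2170)²/58.2170 = 7.4194
  (84 − 79.3868)²/79.3868 = 0.2681
χ² = 18.6386 + 10.5910 + 0.3827 + 13.0570 + 7.4194 + 0.2681 = 50.357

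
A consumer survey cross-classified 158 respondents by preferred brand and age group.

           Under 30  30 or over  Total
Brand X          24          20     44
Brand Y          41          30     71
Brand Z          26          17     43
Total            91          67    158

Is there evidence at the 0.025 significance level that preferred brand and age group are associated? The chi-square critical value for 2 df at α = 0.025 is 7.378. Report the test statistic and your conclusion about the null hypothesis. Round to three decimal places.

Grand total N = 158.
Expected counts (row total × column total / N):
  Brand X, Under 30: 44×91/158 = 25.3418
  Brand X, 30 or over: 44×67/158 = 18.6582
  Brand Y, Under 30: 71×91/158 = 40.8924
  Brand Y, 30 or over: 71×67/158 = 30.1076
  Brand Z, Under 30: 43×91/158 = 24.7658
  Brand Z, 30 or over: 43×67/158 = 18.2342
Contributions (O − E)²/E:
  (24 − 25.3418)²/25.3418 = 0.0710
  (20 − 18.6582)²/18.6582 = 0.0965
  (41 − 40.8924)²/40.8924 = 0.0003
  (30 − 30.1076)²/30.1076 = 0.0004
  (26 − 24.7658)²/24.7658 = 0.0615
  (17 − 18.2342)²/18.2342 = 0.0835
χ² = 0.0710 + 0.0965 + 0.0003 + 0.0004 + 0.0615 + 0.0835 = 0.313
df = (3−1)(2−1) = 2. Since 0.313 < 7.378, fail to reject the null hypothesis of independence at α = 0.025.

0.313; fail to reject H₀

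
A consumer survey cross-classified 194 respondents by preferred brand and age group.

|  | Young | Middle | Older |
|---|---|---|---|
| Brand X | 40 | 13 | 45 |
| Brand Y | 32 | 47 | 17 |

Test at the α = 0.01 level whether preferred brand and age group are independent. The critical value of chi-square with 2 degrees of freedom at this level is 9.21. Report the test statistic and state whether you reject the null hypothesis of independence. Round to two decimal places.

32.78; reject H₀

Row totals: 98, 96. Column totals: 72, 60, 62. Grand total N = 194.
Expected counts (row total × column total / N):
  Brand X, Young: 98×72/194 = 36.3711
  Brand X, Middle: 98×60/194 = 30.3093
  Brand X, Older: 98×62/194 = 31.3196
  Brand Y, Young: 96×72/194 = 35.6289
  Brand Y, Middle: 96×60/194 = 29.6907
  Brand Y, Older: 96×62/194 = 30.6804
Contributions (O − E)²/E:
  (40 − 36.3711)²/36.3711 = 0.3621
  (13 − 30.3093)²/30.3093 = 9.8851
  (45 − 31.3196)²/31.3196 = 5.9756
  (32 − 35.6289)²/35.6289 = 0.3696
  (47 − 29.6907)²/29.6907 = 10.0911
  (17 − 30.6804)²/30.6804 = 6.1001
χ² = 0.3621 + 9.8851 + 5.9756 + 0.3696 + 10.0911 + 6.1001 = 32.78
df = (2−1)(3−1) = 2. Since 32.78 > 9.21, reject the null hypothesis of independence at α = 0.01.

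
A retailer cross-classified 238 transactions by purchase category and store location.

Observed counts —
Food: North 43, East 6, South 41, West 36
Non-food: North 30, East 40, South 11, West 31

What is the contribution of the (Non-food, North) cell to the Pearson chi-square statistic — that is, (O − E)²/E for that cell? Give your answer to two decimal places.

Row total (Non-food) = 112; column total (North) = 73; N = 238.
Expected count E = 112 × 73 / 238 = 34.353.
Contribution = (O − E)²/E = (30 − 34.353)² / 34.353 = 0.55.

0.55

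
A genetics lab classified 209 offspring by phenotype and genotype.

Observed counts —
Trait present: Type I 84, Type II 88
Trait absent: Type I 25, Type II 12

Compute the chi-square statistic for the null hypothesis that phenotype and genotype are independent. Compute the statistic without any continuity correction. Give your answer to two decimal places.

Row totals: 172, 37. Column totals: 109, 100. Grand total N = 209.
Expected counts (row total × column total / N):
  Trait present, Type I: 172×109/209 = 89.703
  Trait present, Type II: 172×100/209 = 82.297
  Trait absent, Type I: 37×109/209 = 19.297
  Trait absent, Type II: 37×100/209 = 17.703
Contributions (O − E)²/E:
  (84 − 89.703)²/89.703 = 0.3626
  (88 − 82.297)²/82.297 = 0.3952
  (25 − 19.297)²/19.297 = 1.6855
  (12 − 17.703)²/17.703 = 1.8372
χ² = 0.3626 + 0.3952 + 1.6855 + 1.8372 = 4.28

4.28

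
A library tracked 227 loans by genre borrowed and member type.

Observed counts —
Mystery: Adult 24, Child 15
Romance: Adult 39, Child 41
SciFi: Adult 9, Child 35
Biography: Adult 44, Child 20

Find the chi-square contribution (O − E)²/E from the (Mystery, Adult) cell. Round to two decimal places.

Row total (Mystery) = 39; column total (Adult) = 116; N = 227.
Expected count E = 39 × 116 / 227 = 19.930.
Contribution = (O − E)²/E = (24 − 19.930)² / 19.930 = 0.83.

0.83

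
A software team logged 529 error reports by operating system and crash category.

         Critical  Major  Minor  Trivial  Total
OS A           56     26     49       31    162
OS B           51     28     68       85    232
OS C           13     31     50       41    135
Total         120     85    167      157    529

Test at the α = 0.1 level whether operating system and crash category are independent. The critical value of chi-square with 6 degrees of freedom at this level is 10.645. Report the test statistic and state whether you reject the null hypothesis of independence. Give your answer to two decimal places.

38.20; reject H₀

Grand total N = 529.
Expected counts (row total × column total / N):
  OS A, Critical: 162×120/529 = 36.7486
  OS A, Major: 162×85/529 = 26.0302
  OS A, Minor: 162×167/529 = 51.1418
  OS A, Trivial: 162×157/529 = 48.0794
  OS B, Critical: 232×120/529 = 52.6276
  OS B, Major: 232×85/529 = 37.2779
  OS B, Minor: 232×167/529 = 73.2401
  OS B, Trivial: 232×157/529 = 68.8544
  OS C, Critical: 135×120/529 = 30.6238
  OS C, Major: 135×85/529 = 21.6919
  OS C, Minor: 135×167/529 = 42.6181
  OS C, Trivial: 135×157/529 = 40.0662
Contributions (O − E)²/E:
  (56 − 36.7486)²/36.7486 = 10.0852
  (26 − 26.0302)²/26.0302 = 0.0000
  (49 − 51.1418)²/51.1418 = 0.0897
  (31 − 48.0794)²/48.0794 = 6.0672
  (51 − 52.6276)²/52.6276 = 0.0503
  (28 − 37.2779)²/37.2779 = 2.3091
  (68 − 73.2401)²/73.2401 = 0.3749
  (85 − 68.8544)²/68.8544 = 3.7860
  (13 − 30.6238)²/30.6238 = 10.1424
  (31 − 21.6919)²/21.6919 = 3.9942
  (50 − 42.6181)²/42.6181 = 1.2786
  (41 − 40.0662)²/40.0662 = 0.0218
χ² = 10.0852 + 0.0000 + 0.0897 + 6.0672 + 0.0503 + 2.3091 + 0.3749 + 3.7860 + 10.1424 + 3.9942 + 1.2786 + 0.0218 = 38.20
df = (3−1)(4−1) = 6. Since 38.20 > 10.645, reject the null hypothesis of independence at α = 0.1.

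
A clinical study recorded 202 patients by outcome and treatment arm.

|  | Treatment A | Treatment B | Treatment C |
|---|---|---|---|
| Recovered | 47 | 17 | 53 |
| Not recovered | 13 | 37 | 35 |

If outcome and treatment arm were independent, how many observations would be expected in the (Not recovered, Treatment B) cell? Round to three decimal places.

Row total (Not recovered) = 85; column total (Treatment B) = 54; grand total N = 202.
Expected count = (row total × column total) / N = 85 × 54 / 202 = 22.723.

22.723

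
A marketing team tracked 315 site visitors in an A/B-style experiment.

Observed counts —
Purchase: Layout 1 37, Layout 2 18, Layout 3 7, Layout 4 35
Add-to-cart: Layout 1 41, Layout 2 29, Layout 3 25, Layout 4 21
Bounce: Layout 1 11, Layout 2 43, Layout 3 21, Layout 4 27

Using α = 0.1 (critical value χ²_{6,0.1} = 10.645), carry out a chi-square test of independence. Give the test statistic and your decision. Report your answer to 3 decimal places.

41.155; reject H₀

Row totals: 97, 116, 102. Column totals: 89, 90, 53, 83. Grand total N = 315.
Expected counts (row total × column total / N):
  Purchase, Layout 1: 97×89/315 = 27.4063
  Purchase, Layout 2: 97×90/315 = 27.7143
  Purchase, Layout 3: 97×53/315 = 16.3206
  Purchase, Layout 4: 97×83/315 = 25.5587
  Add-to-cart, Layout 1: 116×89/315 = 32.7746
  Add-to-cart, Layout 2: 116×90/315 = 33.1429
  Add-to-cart, Layout 3: 116×53/315 = 19.5175
  Add-to-cart, Layout 4: 116×83/315 = 30.5651
  Bounce, Layout 1: 102×89/315 = 28.8190
  Bounce, Layout 2: 102×90/315 = 29.1429
  Bounce, Layout 3: 102×53/315 = 17.1619
  Bounce, Layout 4: 102×83/315 = 26.8762
Contributions (O − E)²/E:
  (37 − 27.4063)²/27.4063 = 3.3583
  (18 − 27.7143)²/27.7143 = 3.4050
  (7 − 16.3206)²/16.3206 = 5.3229
  (35 − 25.5587)²/25.5587 = 3.4876
  (41 − 32.7746)²/32.7746 = 2.0643
  (29 − 33.1429)²/33.1429 = 0.5179
  (25 − 19.5175)²/19.5175 = 1.5400
  (21 − 30.5651)²/30.5651 = 2.9933
  (11 − 28.8190)²/28.8190 = 11.0176
  (43 − 29.1429)²/29.1429 = 6.5889
  (21 − 17.1619)²/17.1619 = 0.8584
  (27 − 26.8762)²/26.8762 = 0.0006
χ² = 3.3583 + 3.4050 + 5.3229 + 3.4876 + 2.0643 + 0.5179 + 1.5400 + 2.9933 + 11.0176 + 6.5889 + 0.8584 + 0.0006 = 41.155
df = (3−1)(4−1) = 6. Since 41.155 > 10.645, reject the null hypothesis of independence at α = 0.1.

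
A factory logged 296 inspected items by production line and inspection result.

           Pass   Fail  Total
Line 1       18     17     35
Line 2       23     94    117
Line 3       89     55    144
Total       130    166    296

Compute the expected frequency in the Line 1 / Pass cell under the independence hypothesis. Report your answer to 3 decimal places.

Row total (Line 1) = 35; column total (Pass) = 130; grand total N = 296.
Expected count = (row total × column total) / N = 35 × 130 / 296 = 15.372.

15.372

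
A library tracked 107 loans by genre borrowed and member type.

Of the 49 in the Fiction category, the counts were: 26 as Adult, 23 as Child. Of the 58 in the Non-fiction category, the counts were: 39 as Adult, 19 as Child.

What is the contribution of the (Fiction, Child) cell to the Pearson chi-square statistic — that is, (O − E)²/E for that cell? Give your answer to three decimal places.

Row total (Fiction) = 49; column total (Child) = 42; N = 107.
Expected count E = 49 × 42 / 107 = 19.2336.
Contribution = (O − E)²/E = (23 − 19.2336)² / 19.2336 = 0.738.

0.738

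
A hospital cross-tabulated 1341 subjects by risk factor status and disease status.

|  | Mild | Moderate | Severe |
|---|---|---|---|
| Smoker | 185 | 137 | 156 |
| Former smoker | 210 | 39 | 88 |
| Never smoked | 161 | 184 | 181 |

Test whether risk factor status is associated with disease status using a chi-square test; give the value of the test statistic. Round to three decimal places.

Row totals: 478, 337, 526. Column totals: 556, 360, 425. Grand total N = 1341.
Expected counts (row total × column total / N):
  Smoker, Mild: 478×556/1341 = 198.1864
  Smoker, Moderate: 478×360/1341 = 128.3221
  Smoker, Severe: 478×425/1341 = 151.4914
  Former smoker, Mild: 337×556/1341 = 139.7256
  Former smoker, Moderate: 337×360/1341 = 90.4698
  Former smoker, Severe: 337×425/1341 = 106.8046
  Never smoked, Mild: 526×556/1341 = 218.0880
  Never smoked, Moderate: 526×360/1341 = 141.2081
  Never smoked, Severe: 526×425/1341 = 166.7040
Contributions (O − E)²/E:
  (185 − 198.1864)²/198.1864 = 0.8774
  (137 − 128.3221)²/128.3221 = 0.5869
  (156 − 151.4914)²/151.4914 = 0.1342
  (210 − 139.7256)²/139.7256 = 35.3442
  (39 − 90.4698)²/90.4698 = 29.2820
  (88 − 106.8046)²/106.8046 = 3.3108
  (161 − 218.0880)²/218.0880 = 14.9437
  (184 − 141.2081)²/141.2081 = 12.9677
  (181 − 166.7040)²/166.7040 = 1.2260
χ² = 0.8774 + 0.5869 + 0.1342 + 35.3442 + 29.2820 + 3.3108 + 14.9437 + 12.9677 + 1.2260 = 98.673

98.673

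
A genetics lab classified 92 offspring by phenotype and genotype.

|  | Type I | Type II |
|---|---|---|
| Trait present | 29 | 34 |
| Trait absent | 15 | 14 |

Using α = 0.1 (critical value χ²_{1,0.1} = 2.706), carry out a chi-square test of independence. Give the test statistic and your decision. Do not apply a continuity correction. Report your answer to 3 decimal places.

Row totals: 63, 29. Column totals: 44, 48. Grand total N = 92.
Expected counts (row total × column total / N):
  Trait present, Type I: 63×44/92 = 30.1304
  Trait present, Type II: 63×48/92 = 32.8696
  Trait absent, Type I: 29×44/92 = 13.8696
  Trait absent, Type II: 29×48/92 = 15.1304
Contributions (O − E)²/E:
  (29 − 30.1304)²/30.1304 = 0.0424
  (34 − 32.8696)²/32.8696 = 0.0389
  (15 − 13.8696)²/13.8696 = 0.0921
  (14 − 15.1304)²/15.1304 = 0.0845
χ² = 0.0424 + 0.0389 + 0.0921 + 0.0845 = 0.258
df = (2−1)(2−1) = 1. Since 0.258 < 2.706, fail to reject the null hypothesis of independence at α = 0.1.

0.258; fail to reject H₀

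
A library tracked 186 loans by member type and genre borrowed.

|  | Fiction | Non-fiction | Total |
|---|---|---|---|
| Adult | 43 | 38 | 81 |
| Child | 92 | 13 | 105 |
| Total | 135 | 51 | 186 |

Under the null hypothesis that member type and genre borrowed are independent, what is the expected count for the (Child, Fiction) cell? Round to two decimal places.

76.21

Row total (Child) = 105; column total (Fiction) = 135; grand total N = 186.
Expected count = (row total × column total) / N = 105 × 135 / 186 = 76.21.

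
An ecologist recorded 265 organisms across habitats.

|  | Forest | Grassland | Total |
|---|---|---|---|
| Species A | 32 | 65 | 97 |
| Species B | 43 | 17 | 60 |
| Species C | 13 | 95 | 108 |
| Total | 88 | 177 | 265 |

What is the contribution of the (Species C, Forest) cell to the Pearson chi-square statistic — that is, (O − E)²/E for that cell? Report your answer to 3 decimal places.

Row total (Species C) = 108; column total (Forest) = 88; N = 265.
Expected count E = 108 × 88 / 265 = 35.8642.
Contribution = (O − E)²/E = (13 − 35.8642)² / 35.8642 = 14.576.

14.576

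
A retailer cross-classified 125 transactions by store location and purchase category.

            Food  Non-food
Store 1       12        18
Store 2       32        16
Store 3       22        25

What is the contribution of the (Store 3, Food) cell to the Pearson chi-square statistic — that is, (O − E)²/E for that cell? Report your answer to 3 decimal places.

0.320

Row total (Store 3) = 47; column total (Food) = 66; N = 125.
Expected count E = 47 × 66 / 125 = 24.8160.
Contribution = (O − E)²/E = (22 − 24.8160)² / 24.8160 = 0.320.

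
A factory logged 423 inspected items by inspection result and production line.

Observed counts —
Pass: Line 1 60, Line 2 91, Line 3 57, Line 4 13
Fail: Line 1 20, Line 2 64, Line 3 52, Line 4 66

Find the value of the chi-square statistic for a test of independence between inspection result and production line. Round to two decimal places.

Row totals: 221, 202. Column totals: 80, 155, 109, 79. Grand total N = 423.
Expected counts (row total × column total / N):
  Pass, Line 1: 221×80/423 = 41.797
  Pass, Line 2: 221×155/423 = 80.981
  Pass, Line 3: 221×109/423 = 56.948
  Pass, Line 4: 221×79/423 = 41.274
  Fail, Line 1: 202×80/423 = 38.203
  Fail, Line 2: 202×155/423 = 74.019
  Fail, Line 3: 202×109/423 = 52.052
  Fail, Line 4: 202×79/423 = 37.726
Contributions (O − E)²/E:
  (60 − 41.797)²/41.797 = 7.9276
  (91 − 80.981)²/80.981 = 1.2396
  (57 − 56.948)²/56.948 = 0.0000
  (13 − 41.274)²/41.274 = 19.3686
  (20 − 38.203)²/38.203 = 8.6734
  (64 − 74.019)²/74.019 = 1.3561
  (52 − 52.052)²/52.052 = 0.0001
  (66 − 37.726)²/37.726 = 21.1901
χ² = 7.9276 + 1.2396 + 0.0000 + 19.3686 + 8.6734 + 1.3561 + 0.0001 + 21.1901 = 59.76

59.76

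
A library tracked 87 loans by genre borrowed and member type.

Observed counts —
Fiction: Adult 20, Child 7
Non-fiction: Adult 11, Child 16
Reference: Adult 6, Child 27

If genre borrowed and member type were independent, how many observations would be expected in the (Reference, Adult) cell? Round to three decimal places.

14.034

Row total (Reference) = 33; column total (Adult) = 37; grand total N = 87.
Expected count = (row total × column total) / N = 33 × 37 / 87 = 14.034.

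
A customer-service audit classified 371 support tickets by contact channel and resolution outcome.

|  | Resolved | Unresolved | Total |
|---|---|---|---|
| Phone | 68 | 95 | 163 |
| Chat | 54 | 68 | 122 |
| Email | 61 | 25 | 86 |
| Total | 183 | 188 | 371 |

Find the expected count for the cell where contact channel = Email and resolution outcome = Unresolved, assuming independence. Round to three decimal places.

43.580

Row total (Email) = 86; column total (Unresolved) = 188; grand total N = 371.
Expected count = (row total × column total) / N = 86 × 188 / 371 = 43.580.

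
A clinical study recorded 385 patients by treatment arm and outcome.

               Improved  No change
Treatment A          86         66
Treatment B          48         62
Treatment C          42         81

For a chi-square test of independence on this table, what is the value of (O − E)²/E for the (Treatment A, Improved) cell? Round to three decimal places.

3.925

Row total (Treatment A) = 152; column total (Improved) = 176; N = 385.
Expected count E = 152 × 176 / 385 = 69.4857.
Contribution = (O − E)²/E = (86 − 69.4857)² / 69.4857 = 3.925.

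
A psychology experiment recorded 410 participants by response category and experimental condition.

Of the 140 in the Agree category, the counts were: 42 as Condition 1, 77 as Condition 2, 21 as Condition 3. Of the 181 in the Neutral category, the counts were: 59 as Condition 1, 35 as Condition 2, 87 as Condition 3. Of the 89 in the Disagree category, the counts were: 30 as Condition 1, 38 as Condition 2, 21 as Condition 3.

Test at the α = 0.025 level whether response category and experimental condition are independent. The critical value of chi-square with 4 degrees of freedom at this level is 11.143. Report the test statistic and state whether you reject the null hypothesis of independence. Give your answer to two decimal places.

Row totals: 140, 181, 89. Column totals: 131, 150, 129. Grand total N = 410.
Expected counts (row total × column total / N):
  Agree, Condition 1: 140×131/410 = 44.732
  Agree, Condition 2: 140×150/410 = 51.220
  Agree, Condition 3: 140×129/410 = 44.049
  Neutral, Condition 1: 181×131/410 = 57.832
  Neutral, Condition 2: 181×150/410 = 66.220
  Neutral, Condition 3: 181×129/410 = 56.949
  Disagree, Condition 1: 89×131/410 = 28.437
  Disagree, Condition 2: 89×150/410 = 32.561
  Disagree, Condition 3: 89×129/410 = 28.002
Contributions (O − E)²/E:
  (42 − 44.732)²/44.732 = 0.1669
  (77 − 51.220)²/51.220 = 12.9756
  (21 − 44.049)²/44.049 = 12.0606
  (59 − 57.832)²/57.832 = 0.0236
  (35 − 66.220)²/66.220 = 14.7189
  (87 − 56.949)²/56.949 = 15.8574
  (30 − 28.437)²/28.437 = 0.0859
  (38 − 32.561)²/32.561 = 0.9085
  (21 − 28.002)²/28.002 = 1.7509
χ² = 0.1669 + 12.9756 + 12.0606 + 0.0236 + 14.7189 + 15.8574 + 0.0859 + 0.9085 + 1.7509 = 58.55
df = (3−1)(3−1) = 4. Since 58.55 > 11.143, reject the null hypothesis of independence at α = 0.025.

58.55; reject H₀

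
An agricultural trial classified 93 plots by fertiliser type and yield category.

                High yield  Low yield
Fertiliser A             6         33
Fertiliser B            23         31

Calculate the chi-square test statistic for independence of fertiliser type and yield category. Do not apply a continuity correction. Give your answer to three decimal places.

7.812

Row totals: 39, 54. Column totals: 29, 64. Grand total N = 93.
Expected counts (row total × column total / N):
  Fertiliser A, High yield: 39×29/93 = 12.1613
  Fertiliser A, Low yield: 39×64/93 = 26.8387
  Fertiliser B, High yield: 54×29/93 = 16.8387
  Fertiliser B, Low yield: 54×64/93 = 37.1613
Contributions (O − E)²/E:
  (6 − 12.1613)²/12.1613 = 3.1215
  (33 − 26.8387)²/26.8387 = 1.4144
  (23 − 16.8387)²/16.8387 = 2.2544
  (31 − 37.1613)²/37.1613 = 1.0215
χ² = 3.1215 + 1.4144 + 2.2544 + 1.0215 = 7.812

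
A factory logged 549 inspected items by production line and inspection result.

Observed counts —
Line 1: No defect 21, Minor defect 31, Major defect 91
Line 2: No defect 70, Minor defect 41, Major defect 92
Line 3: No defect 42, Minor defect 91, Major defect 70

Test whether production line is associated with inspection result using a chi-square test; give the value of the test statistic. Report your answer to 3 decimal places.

55.671

Row totals: 143, 203, 203. Column totals: 133, 163, 253. Grand total N = 549.
Expected counts (row total × column total / N):
  Line 1, No defect: 143×133/549 = 34.6430
  Line 1, Minor defect: 143×163/549 = 42.4572
  Line 1, Major defect: 143×253/549 = 65.8998
  Line 2, No defect: 203×133/549 = 49.1785
  Line 2, Minor defect: 203×163/549 = 60.2714
  Line 2, Major defect: 203×253/549 = 93.5501
  Line 3, No defect: 203×133/549 = 49.1785
  Line 3, Minor defect: 203×163/549 = 60.2714
  Line 3, Major defect: 203×253/549 = 93.5501
Contributions (O − E)²/E:
  (21 − 34.6430)²/34.6430 = 5.3728
  (31 − 42.4572)²/42.4572 = 3.0918
  (91 − 65.8998)²/65.8998 = 9.5603
  (70 − 49.1785)²/49.1785 = 8.8155
  (41 − 60.2714)²/60.2714 = 6.1619
  (92 − 93.5501)²/93.5501 = 0.0257
  (42 − 49.1785)²/49.1785 = 1.0478
  (91 − 60.2714)²/60.2714 = 15.6666
  (70 − 93.5501)²/93.5501 = 5.9285
χ² = 5.3728 + 3.0918 + 9.5603 + 8.8155 + 6.1619 + 0.0257 + 1.0478 + 15.6666 + 5.9285 = 55.671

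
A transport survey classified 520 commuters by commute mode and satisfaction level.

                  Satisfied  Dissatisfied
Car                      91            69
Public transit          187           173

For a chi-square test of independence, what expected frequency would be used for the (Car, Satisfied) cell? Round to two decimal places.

Row total (Car) = 160; column total (Satisfied) = 278; grand total N = 520.
Expected count = (row total × column total) / N = 160 × 278 / 520 = 85.54.

85.54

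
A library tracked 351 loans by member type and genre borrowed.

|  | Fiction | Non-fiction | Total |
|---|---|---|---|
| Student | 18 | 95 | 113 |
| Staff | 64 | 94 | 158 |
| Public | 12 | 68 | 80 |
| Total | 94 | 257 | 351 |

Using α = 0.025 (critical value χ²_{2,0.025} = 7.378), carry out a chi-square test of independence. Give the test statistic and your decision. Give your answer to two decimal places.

27.63; reject H₀

Grand total N = 351.
Expected counts (row total × column total / N):
  Student, Fiction: 113×94/351 = 30.2621
  Student, Non-fiction: 113×257/351 = 82.7379
  Staff, Fiction: 158×94/351 = 42.3134
  Staff, Non-fiction: 158×257/351 = 115.6866
  Public, Fiction: 80×94/351 = 21.4245
  Public, Non-fiction: 80×257/351 = 58.5755
Contributions (O − E)²/E:
  (18 − 30.2621)²/30.2621 = 4.9686
  (95 − 82.7379)²/82.7379 = 1.8173
  (64 − 42.3134)²/42.3134 = 11.1149
  (94 − 115.6866)²/115.6866 = 4.0654
  (12 − 21.4245)²/21.4245 = 4.1458
  (68 − 58.5755)²/58.5755 = 1.5164
χ² = 4.9686 + 1.8173 + 11.1149 + 4.0654 + 4.1458 + 1.5164 = 27.63
df = (3−1)(2−1) = 2. Since 27.63 > 7.378, reject the null hypothesis of independence at α = 0.025.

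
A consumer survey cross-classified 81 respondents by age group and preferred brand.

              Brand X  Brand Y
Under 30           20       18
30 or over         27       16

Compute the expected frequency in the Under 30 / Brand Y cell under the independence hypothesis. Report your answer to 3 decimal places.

Row total (Under 30) = 38; column total (Brand Y) = 34; grand total N = 81.
Expected count = (row total × column total) / N = 38 × 34 / 81 = 15.951.

15.951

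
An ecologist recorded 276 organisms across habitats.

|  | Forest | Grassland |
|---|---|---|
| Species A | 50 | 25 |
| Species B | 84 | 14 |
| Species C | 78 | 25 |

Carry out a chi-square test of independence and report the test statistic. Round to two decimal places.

8.76

Row totals: 75, 98, 103. Column totals: 212, 64. Grand total N = 276.
Expected counts (row total × column total / N):
  Species A, Forest: 75×212/276 = 57.609
  Species A, Grassland: 75×64/276 = 17.391
  Species B, Forest: 98×212/276 = 75.275
  Species B, Grassland: 98×64/276 = 22.725
  Species C, Forest: 103×212/276 = 79.116
  Species C, Grassland: 103×64/276 = 23.884
Contributions (O − E)²/E:
  (50 − 57.609)²/57.609 = 1.0050
  (25 − 17.391)²/17.391 = 3.3291
  (84 − 75.275)²/75.275 = 1.0113
  (14 − 22.725)²/22.725 = 3.3499
  (78 − 79.116)²/79.116 = 0.0157
  (25 − 23.884)²/23.884 = 0.0521
χ² = 1.0050 + 3.3291 + 1.0113 + 3.3499 + 0.0157 + 0.0521 = 8.76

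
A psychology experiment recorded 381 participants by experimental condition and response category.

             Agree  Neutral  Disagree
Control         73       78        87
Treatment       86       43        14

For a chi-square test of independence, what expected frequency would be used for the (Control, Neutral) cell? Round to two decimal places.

75.59

Row total (Control) = 238; column total (Neutral) = 121; grand total N = 381.
Expected count = (row total × column total) / N = 238 × 121 / 381 = 75.59.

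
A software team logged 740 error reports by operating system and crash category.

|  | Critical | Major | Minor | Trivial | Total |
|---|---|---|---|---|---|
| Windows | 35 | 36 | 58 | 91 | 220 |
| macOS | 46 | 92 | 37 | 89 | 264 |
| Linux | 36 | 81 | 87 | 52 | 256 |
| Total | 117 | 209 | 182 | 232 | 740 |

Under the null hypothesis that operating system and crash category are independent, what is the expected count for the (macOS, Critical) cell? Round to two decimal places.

41.74

Row total (macOS) = 264; column total (Critical) = 117; grand total N = 740.
Expected count = (row total × column total) / N = 264 × 117 / 740 = 41.74.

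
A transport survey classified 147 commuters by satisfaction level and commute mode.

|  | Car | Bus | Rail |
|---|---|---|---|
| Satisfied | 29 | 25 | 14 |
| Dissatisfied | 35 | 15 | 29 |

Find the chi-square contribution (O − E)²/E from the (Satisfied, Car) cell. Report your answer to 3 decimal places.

Row total (Satisfied) = 68; column total (Car) = 64; N = 147.
Expected count E = 68 × 64 / 147 = 29.6054.
Contribution = (O − E)²/E = (29 − 29.6054)² / 29.6054 = 0.012.

0.012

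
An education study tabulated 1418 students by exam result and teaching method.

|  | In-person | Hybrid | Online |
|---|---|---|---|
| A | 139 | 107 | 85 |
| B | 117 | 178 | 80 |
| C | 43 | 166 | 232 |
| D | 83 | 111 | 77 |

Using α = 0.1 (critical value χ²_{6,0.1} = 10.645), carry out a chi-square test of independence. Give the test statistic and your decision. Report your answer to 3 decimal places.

Row totals: 331, 375, 441, 271. Column totals: 382, 562, 474. Grand total N = 1418.
Expected counts (row total × column total / N):
  A, In-person: 331×382/1418 = 89.1693
  A, Hybrid: 331×562/1418 = 131.1862
  A, Online: 331×474/1418 = 110.6446
  B, In-person: 375×382/1418 = 101.0226
  B, Hybrid: 375×562/1418 = 148.6248
  B, Online: 375×474/1418 = 125.3526
  C, In-person: 441×382/1418 = 118.8025
  C, Hybrid: 441×562/1418 = 174.7828
  C, Online: 441×474/1418 = 147.4147
  D, In-person: 271×382/1418 = 73.0056
  D, Hybrid: 271×562/1418 = 107.4062
  D, Online: 271×474/1418 = 90.5882
Contributions (O − E)²/E:
  (139 − 89.1693)²/89.1693 = 27.8470
  (107 − 131.1862)²/131.1862 = 4.4591
  (85 − 110.6446)²/110.6446 = 5.9438
  (117 − 101.0226)²/101.0226 = 2.5269
  (178 − 148.6248)²/148.6248 = 5.8059
  (80 − 125.3526)²/125.3526 = 16.4086
  (43 − 118.8025)²/118.8025 = 48.3661
  (166 − 174.7828)²/174.7828 = 0.4413
  (232 − 147.4147)²/147.4147 = 48.5343
  (83 − 73.0056)²/73.0056 = 1.3682
  (111 − 107.4062)²/107.4062 = 0.1202
  (77 − 90.5882)²/90.5882 = 2.0382
χ² = 27.8470 + 4.4591 + 5.9438 + 2.5269 + 5.8059 + 16.4086 + 48.3661 + 0.4413 + 48.5343 + 1.3682 + 0.1202 + 2.0382 = 163.860
df = (4−1)(3−1) = 6. Since 163.860 > 10.645, reject the null hypothesis of independence at α = 0.1.

163.860; reject H₀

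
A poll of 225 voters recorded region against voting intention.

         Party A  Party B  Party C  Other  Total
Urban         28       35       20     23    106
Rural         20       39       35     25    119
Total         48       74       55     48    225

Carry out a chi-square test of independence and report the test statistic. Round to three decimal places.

4.989

Grand total N = 225.
Expected counts (row total × column total / N):
  Urban, Party A: 106×48/225 = 22.61333
  Urban, Party B: 106×74/225 = 34.86222
  Urban, Party C: 106×55/225 = 25.91111
  Urban, Other: 106×48/225 = 22.61333
  Rural, Party A: 119×48/225 = 25.38667
  Rural, Party B: 119×74/225 = 39.13778
  Rural, Party C: 119×55/225 = 29.08889
  Rural, Other: 119×48/225 = 25.38667
Contributions (O − E)²/E:
  (28 − 22.61333)²/22.61333 = 1.2831
  (35 − 34.86222)²/34.86222 = 0.0005
  (20 − 25.91111)²/25.91111 = 1.3485
  (23 − 22.61333)²/22.61333 = 0.0066
  (20 − 25.38667)²/25.38667 = 1.1430
  (39 − 39.13778)²/39.13778 = 0.0005
  (35 − 29.08889)²/29.08889 = 1.2012
  (25 − 25.38667)²/25.38667 = 0.0059
χ² = 1.2831 + 0.0005 + 1.3485 + 0.0066 + 1.1430 + 0.0005 + 1.2012 + 0.0059 = 4.989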